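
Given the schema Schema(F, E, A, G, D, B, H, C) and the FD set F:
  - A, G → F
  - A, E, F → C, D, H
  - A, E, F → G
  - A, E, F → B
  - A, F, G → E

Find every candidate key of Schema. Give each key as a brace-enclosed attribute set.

{A, E, F}, {A, G}

{A} never appears on the right of any FD, so every key must include it.
{A, G}⁺ = {A, B, C, D, E, F, G, H} — all of the relation — so {A, G} is a candidate key.
{A, E, F}⁺ = {A, B, C, D, E, F, G, H} — all of the relation — so {A, E, F} is a candidate key.
No proper subset of any of these is a key, and no other minimal superkey exists.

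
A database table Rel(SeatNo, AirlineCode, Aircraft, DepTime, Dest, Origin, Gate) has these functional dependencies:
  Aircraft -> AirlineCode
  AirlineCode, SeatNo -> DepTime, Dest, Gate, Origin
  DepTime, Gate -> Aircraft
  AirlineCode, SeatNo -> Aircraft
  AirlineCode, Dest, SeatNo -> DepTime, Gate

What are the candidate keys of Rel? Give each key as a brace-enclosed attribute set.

{SeatNo} never appears on the right of any FD, so every key must include it.
{Aircraft, SeatNo}⁺ = {Aircraft, AirlineCode, DepTime, Dest, Gate, Origin, SeatNo} — all of the relation — so {Aircraft, SeatNo} is a candidate key.
{AirlineCode, SeatNo}⁺ = {Aircraft, AirlineCode, DepTime, Dest, Gate, Origin, SeatNo} — all of the relation — so {AirlineCode, SeatNo} is a candidate key.
{DepTime, Gate, SeatNo}⁺ = {Aircraft, AirlineCode, DepTime, Dest, Gate, Origin, SeatNo} — all of the relation — so {DepTime, Gate, SeatNo} is a candidate key.
Any other superkey properly contains one of these, so there are no further candidate keys.

{Aircraft, SeatNo}, {AirlineCode, SeatNo}, {DepTime, Gate, SeatNo}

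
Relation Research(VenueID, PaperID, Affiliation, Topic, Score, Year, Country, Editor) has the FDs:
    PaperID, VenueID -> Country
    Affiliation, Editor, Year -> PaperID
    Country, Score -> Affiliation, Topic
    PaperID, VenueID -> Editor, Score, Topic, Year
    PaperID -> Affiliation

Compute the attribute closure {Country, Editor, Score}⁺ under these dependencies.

{Affiliation, Country, Editor, Score, Topic}

Start with {Country, Editor, Score}.
Country, Score -> Affiliation, Topic applies; add {Affiliation, Topic} → now {Affiliation, Country, Editor, Score, Topic}.
No further FD applies.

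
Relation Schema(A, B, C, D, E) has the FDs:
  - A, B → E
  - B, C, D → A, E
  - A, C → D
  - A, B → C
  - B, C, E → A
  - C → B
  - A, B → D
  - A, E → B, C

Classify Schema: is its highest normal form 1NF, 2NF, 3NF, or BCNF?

Candidate keys: {A, B}, {A, C}, {A, E}, {C, D}, {C, E}. Prime attributes: {A, B, C, D, E}.
For C → B we have {C}⁺ = {B, C}; {C} is not a superkey, so BCNF fails.
Since {B} ⊆ prime attributes and every other non-superkey FD also has a prime right side, the schema is in 3NF.

3NF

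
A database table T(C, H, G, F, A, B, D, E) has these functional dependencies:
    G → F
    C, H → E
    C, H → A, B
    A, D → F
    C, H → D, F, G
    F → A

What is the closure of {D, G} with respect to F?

Start with {D, G}.
G → F applies; add {F} → now {D, F, G}.
F → A applies; add {A} → now {A, D, F, G}.
No further FD applies.

{A, D, F, G}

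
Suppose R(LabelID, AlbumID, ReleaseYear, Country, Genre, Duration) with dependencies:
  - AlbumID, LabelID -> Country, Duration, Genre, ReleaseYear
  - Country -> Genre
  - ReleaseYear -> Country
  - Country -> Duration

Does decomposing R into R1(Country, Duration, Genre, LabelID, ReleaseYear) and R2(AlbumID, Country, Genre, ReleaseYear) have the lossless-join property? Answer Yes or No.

R1 ∩ R2 = {Country, Genre, ReleaseYear}; its closure under F is {Country, Duration, Genre, ReleaseYear}.
R1 ⊄ {Country, Duration, Genre, ReleaseYear} and R2 ⊄ {Country, Duration, Genre, ReleaseYear}, so the split is lossy.

No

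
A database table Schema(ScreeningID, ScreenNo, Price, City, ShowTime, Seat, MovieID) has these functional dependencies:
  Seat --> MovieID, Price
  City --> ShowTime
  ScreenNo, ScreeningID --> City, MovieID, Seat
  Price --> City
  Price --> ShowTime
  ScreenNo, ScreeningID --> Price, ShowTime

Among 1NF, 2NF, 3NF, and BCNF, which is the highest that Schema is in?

2NF

Candidate key: {ScreenNo, ScreeningID}. Prime attributes: {ScreenNo, ScreeningID}.
For Seat --> MovieID, Price we have {Seat}⁺ = {City, MovieID, Price, Seat, ShowTime}; {Seat} is not a superkey, so BCNF fails.
Seat --> MovieID, Price determines the non-prime attributes {MovieID, Price} from a non-superkey — 3NF is violated.
Checking every proper subset of each key, none determines a non-prime attribute — 2NF is satisfied.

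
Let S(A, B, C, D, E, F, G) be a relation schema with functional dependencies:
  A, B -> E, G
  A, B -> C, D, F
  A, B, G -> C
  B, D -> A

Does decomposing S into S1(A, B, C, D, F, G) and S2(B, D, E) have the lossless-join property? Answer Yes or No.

Common attributes: {B, D}; their closure is {A, B, C, D, E, F, G}.
Since S1 ⊆ {A, B, C, D, E, F, G}, the intersection is a superkey of S1; the decomposition is lossless.

Yes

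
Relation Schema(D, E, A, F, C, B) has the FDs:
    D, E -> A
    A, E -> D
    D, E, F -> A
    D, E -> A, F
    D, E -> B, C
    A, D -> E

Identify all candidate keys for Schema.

{A, D}, {A, E}, {D, E}

{A, D} is a candidate key since {A, D}⁺ = {A, B, C, D, E, F} covers every attribute.
{A, E} is a candidate key since {A, E}⁺ = {A, B, C, D, E, F} covers every attribute.
{D, E} is a candidate key since {D, E}⁺ = {A, B, C, D, E, F} covers every attribute.
No proper subset of any of these is a key, and no other minimal superkey exists.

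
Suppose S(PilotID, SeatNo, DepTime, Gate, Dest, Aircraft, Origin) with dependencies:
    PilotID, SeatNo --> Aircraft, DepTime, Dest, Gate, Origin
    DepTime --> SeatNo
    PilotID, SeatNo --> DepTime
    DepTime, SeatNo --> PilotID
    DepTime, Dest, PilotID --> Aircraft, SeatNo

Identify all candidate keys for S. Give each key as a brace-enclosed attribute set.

{DepTime}, {PilotID, SeatNo}

{DepTime}⁺ = {Aircraft, DepTime, Dest, Gate, Origin, PilotID, SeatNo}, which is every attribute, so {DepTime} is a candidate key.
{PilotID, SeatNo}⁺ = {Aircraft, DepTime, Dest, Gate, Origin, PilotID, SeatNo}, which is every attribute, so {PilotID, SeatNo} is a candidate key.
Any other superkey properly contains one of these, so there are no further candidate keys.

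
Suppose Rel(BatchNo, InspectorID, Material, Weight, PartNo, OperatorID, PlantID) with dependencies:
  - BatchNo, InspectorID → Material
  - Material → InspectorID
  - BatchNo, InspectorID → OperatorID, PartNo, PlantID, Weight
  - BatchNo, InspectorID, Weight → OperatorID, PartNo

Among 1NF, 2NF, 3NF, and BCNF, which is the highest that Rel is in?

3NF

Candidate keys: {BatchNo, InspectorID}, {BatchNo, Material}. Prime attributes: {BatchNo, InspectorID, Material}.
Material → InspectorID breaks BCNF: {Material}⁺ = {InspectorID, Material}, so {Material} is not a superkey.
Its right-hand attributes {InspectorID} are all prime, as are those of every other non-superkey FD — the relation is in 3NF.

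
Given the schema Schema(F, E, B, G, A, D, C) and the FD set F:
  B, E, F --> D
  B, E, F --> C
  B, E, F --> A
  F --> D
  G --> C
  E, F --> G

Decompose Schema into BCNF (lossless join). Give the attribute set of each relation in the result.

Candidate key of the original relation: {B, E, F}.
In {A, B, C, D, E, F, G}, {F} is not a superkey ({F}⁺ restricted to this set is {D, F}), so split on F --> D into {D, F} and {A, B, C, E, F, G}.
{D, F} has no BCNF violation.
In {A, B, C, E, F, G}, {G} is not a superkey ({G}⁺ restricted to this set is {C, G}), so split on G --> C into {C, G} and {A, B, E, F, G}.
{C, G} has no BCNF violation.
In {A, B, E, F, G}, {E, F} is not a superkey ({E, F}⁺ restricted to this set is {E, F, G}), so split on E, F --> G into {E, F, G} and {A, B, E, F}.
{E, F, G} has no BCNF violation.
{A, B, E, F} has no BCNF violation.

{A, B, E, F}; {C, G}; {D, F}; {E, F, G}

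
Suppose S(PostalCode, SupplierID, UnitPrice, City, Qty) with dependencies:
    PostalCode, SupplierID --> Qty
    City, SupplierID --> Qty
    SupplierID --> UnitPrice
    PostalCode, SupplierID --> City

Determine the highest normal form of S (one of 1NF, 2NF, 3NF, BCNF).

1NF

Candidate key: {PostalCode, SupplierID}. Prime attributes: {PostalCode, SupplierID}.
City, SupplierID --> Qty: {City, SupplierID}⁺ = {City, Qty, SupplierID, UnitPrice}, which is not all of the attributes, so the left side is not a superkey — BCNF is violated.
City, SupplierID --> Qty determines the non-prime attribute {Qty} from a non-superkey — 3NF is violated.
{SupplierID} is a proper subset of the key {PostalCode, SupplierID}, and {SupplierID}⁺ contains the non-prime attribute {UnitPrice} — a partial dependency, so 2NF is violated.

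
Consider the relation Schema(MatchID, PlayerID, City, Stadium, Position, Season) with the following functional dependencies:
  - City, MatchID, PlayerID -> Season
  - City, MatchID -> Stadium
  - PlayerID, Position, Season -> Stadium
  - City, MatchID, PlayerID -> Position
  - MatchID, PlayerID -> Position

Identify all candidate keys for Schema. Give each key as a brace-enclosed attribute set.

No FD produces {City, MatchID, PlayerID}, so they must be in every candidate key.
{City, MatchID, PlayerID}⁺ = {City, MatchID, PlayerID, Position, Season, Stadium} — all of the relation — so {City, MatchID, PlayerID} is a candidate key.
Every other attribute set either contains this one or has a smaller closure.

{City, MatchID, PlayerID}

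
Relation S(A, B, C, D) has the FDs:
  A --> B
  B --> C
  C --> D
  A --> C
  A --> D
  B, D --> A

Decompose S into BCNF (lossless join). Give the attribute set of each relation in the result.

{A, B, C}; {C, D}

Candidate keys of the original relation: {A}, {B}.
In {A, B, C, D}, {C} is not a superkey ({C}⁺ restricted to this set is {C, D}), so split on C --> D into {C, D} and {A, B, C}.
{C, D}: every determinant is a superkey — BCNF.
{A, B, C}: every determinant is a superkey — BCNF.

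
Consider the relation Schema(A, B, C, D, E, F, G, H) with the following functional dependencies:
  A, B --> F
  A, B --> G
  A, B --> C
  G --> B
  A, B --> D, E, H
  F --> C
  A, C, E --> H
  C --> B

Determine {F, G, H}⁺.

{B, C, F, G, H}

Start with {F, G, H}.
G --> B applies; add {B} → now {B, F, G, H}.
F --> C applies; add {C} → now {B, C, F, G, H}.
No further FD applies.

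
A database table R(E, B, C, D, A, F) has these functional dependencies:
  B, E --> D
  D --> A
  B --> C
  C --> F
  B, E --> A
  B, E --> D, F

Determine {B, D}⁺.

Start with {B, D}.
D --> A applies; add {A} → now {A, B, D}.
B --> C applies; add {C} → now {A, B, C, D}.
C --> F applies; add {F} → now {A, B, C, D, F}.
No further FD applies.

{A, B, C, D, F}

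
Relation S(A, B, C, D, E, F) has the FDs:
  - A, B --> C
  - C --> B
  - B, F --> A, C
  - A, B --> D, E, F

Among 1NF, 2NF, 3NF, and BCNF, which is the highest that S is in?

3NF

Candidate keys: {A, B}, {A, C}, {B, F}, {C, F}. Prime attributes: {A, B, C, F}.
For C --> B we have {C}⁺ = {B, C}; {C} is not a superkey, so BCNF fails.
Its right-hand attributes {B} are all prime, as are those of every other non-superkey FD — the relation is in 3NF.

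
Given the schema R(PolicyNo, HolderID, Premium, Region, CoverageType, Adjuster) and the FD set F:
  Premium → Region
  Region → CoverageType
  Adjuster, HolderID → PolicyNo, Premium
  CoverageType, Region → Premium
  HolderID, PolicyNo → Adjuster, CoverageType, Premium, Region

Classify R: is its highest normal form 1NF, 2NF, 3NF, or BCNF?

Candidate keys: {Adjuster, HolderID}, {HolderID, PolicyNo}. Prime attributes: {Adjuster, HolderID, PolicyNo}.
Premium → Region breaks BCNF: {Premium}⁺ = {CoverageType, Premium, Region}, so {Premium} is not a superkey.
Because {Region} is non-prime and the left side of Premium → Region is not a superkey, the relation is not in 3NF.
Checking every proper subset of each key, none determines a non-prime attribute — 2NF is satisfied.

2NF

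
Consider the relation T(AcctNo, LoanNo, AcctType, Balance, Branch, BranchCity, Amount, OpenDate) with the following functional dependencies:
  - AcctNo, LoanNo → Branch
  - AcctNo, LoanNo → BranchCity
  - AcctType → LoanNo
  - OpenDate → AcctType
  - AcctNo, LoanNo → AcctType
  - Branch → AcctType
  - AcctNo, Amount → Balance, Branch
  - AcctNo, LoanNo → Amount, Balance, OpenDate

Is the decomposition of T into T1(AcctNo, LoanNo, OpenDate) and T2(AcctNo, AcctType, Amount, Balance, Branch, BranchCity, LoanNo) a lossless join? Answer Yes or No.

Yes

T1 ∩ T2 = {AcctNo, LoanNo}; its closure under F is {AcctNo, AcctType, Amount, Balance, Branch, BranchCity, LoanNo, OpenDate}.
T1 is contained in that closure, so T1 ∩ T2 → T1 holds and the join is lossless.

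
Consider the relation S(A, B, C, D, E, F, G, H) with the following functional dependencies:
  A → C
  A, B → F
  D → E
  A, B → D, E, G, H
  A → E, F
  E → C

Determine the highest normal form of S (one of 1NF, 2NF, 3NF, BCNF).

1NF

Candidate key: {A, B}. Prime attributes: {A, B}.
For A → C we have {A}⁺ = {A, C, E, F}; {A} is not a superkey, so BCNF fails.
A → C determines the non-prime attribute {C} from a non-superkey — 3NF is violated.
Since {A} ⊂ {A, B} and {A}⁺ ⊇ {C, E, F} with {C, E, F} non-prime, there is a partial dependency; 2NF fails.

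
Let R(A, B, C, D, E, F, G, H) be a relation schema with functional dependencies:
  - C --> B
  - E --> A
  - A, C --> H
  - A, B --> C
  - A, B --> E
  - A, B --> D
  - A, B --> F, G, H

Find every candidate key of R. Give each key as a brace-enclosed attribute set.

{A, B} is a candidate key since {A, B}⁺ = {A, B, C, D, E, F, G, H} covers every attribute.
{A, C} is a candidate key since {A, C}⁺ = {A, B, C, D, E, F, G, H} covers every attribute.
{B, E} is a candidate key since {B, E}⁺ = {A, B, C, D, E, F, G, H} covers every attribute.
{C, E} is a candidate key since {C, E}⁺ = {A, B, C, D, E, F, G, H} covers every attribute.
No proper subset of any of these is a key, and no other minimal superkey exists.

{A, B}, {A, C}, {B, E}, {C, E}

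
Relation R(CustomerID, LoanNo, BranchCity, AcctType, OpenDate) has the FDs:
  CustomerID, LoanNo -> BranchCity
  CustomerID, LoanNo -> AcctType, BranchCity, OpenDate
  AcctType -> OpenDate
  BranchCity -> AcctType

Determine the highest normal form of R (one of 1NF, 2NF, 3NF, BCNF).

Candidate key: {CustomerID, LoanNo}. Prime attributes: {CustomerID, LoanNo}.
AcctType -> OpenDate: {AcctType}⁺ = {AcctType, OpenDate}, which is not all of the attributes, so the left side is not a superkey — BCNF is violated.
Because {OpenDate} is non-prime and the left side of AcctType -> OpenDate is not a superkey, the relation is not in 3NF.
No proper subset of a key has a non-prime attribute in its closure, so there is no partial dependency; 2NF holds.

2NF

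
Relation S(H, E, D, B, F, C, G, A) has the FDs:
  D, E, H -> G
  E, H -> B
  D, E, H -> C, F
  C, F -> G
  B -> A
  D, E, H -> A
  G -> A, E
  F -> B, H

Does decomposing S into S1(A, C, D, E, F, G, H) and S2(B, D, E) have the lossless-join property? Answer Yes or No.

Common attributes: {D, E}; their closure is {D, E}.
Neither S1 nor S2 is contained in that closure, so the decomposition is lossy.

No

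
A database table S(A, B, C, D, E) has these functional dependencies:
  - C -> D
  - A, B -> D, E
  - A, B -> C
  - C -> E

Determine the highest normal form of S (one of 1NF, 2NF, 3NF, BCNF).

2NF

Candidate key: {A, B}. Prime attributes: {A, B}.
For C -> D we have {C}⁺ = {C, D, E}; {C} is not a superkey, so BCNF fails.
C -> D determines the non-prime attribute {D} from a non-superkey — 3NF is violated.
No non-prime attribute depends on a proper subset of any candidate key, so 2NF holds.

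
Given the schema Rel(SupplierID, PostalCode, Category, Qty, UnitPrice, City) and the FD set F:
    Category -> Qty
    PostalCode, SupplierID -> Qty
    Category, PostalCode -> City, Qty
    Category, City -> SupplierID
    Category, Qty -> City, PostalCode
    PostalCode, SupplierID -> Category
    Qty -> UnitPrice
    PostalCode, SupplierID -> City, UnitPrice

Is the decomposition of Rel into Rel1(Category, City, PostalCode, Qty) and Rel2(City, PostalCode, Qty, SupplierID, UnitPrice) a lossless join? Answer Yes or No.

No

Rel1 ∩ Rel2 = {City, PostalCode, Qty}; its closure under F is {City, PostalCode, Qty, UnitPrice}.
Rel1 ⊄ {City, PostalCode, Qty, UnitPrice} and Rel2 ⊄ {City, PostalCode, Qty, UnitPrice}, so the split is lossy.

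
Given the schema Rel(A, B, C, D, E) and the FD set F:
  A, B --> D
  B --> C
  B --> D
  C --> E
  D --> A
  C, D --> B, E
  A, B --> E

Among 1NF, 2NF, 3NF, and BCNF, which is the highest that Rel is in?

Candidate keys: {B}, {C, D}. Prime attributes: {B, C, D}.
C --> E breaks BCNF: {C}⁺ = {C, E}, so {C} is not a superkey.
C --> E determines the non-prime attribute {E} from a non-superkey — 3NF is violated.
Since {C} ⊂ {C, D} and {C}⁺ ⊇ {E} with {E} non-prime, there is a partial dependency; 2NF fails.

1NF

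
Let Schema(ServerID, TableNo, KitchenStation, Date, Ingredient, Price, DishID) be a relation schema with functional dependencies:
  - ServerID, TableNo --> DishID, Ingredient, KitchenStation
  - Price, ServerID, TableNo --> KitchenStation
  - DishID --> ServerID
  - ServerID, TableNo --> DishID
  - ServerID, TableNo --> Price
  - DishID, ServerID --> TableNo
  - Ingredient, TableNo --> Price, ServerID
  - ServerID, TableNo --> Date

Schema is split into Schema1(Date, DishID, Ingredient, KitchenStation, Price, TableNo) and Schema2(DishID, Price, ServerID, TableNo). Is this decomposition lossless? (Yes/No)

Yes

The shared attributes are {DishID, Price, TableNo} and {DishID, Price, TableNo}⁺ = {Date, DishID, Ingredient, KitchenStation, Price, ServerID, TableNo}.
This includes all of Schema1, so the common attributes are a superkey of Schema1 — the join is lossless.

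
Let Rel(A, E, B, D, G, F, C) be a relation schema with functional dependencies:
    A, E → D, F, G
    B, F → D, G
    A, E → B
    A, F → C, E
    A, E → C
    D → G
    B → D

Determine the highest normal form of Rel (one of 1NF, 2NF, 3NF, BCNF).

2NF

Candidate keys: {A, E}, {A, F}. Prime attributes: {A, E, F}.
B, F → D, G breaks BCNF: {B, F}⁺ = {B, D, F, G}, so {B, F} is not a superkey.
B, F → D, G has non-prime {D, G} on the right and a non-superkey on the left, so 3NF fails.
No proper subset of a key has a non-prime attribute in its closure, so there is no partial dependency; 2NF holds.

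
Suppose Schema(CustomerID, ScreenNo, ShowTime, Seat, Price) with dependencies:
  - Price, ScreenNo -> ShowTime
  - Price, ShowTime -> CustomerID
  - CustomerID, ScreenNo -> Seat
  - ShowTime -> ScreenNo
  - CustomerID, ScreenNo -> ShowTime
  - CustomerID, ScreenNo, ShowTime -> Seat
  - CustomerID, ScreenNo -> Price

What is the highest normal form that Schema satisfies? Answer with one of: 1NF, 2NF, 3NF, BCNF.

3NF

Candidate keys: {CustomerID, ScreenNo}, {CustomerID, ShowTime}, {Price, ScreenNo}, {Price, ShowTime}. Prime attributes: {CustomerID, Price, ScreenNo, ShowTime}.
For ShowTime -> ScreenNo we have {ShowTime}⁺ = {ScreenNo, ShowTime}; {ShowTime} is not a superkey, so BCNF fails.
Since {ScreenNo} ⊆ prime attributes and every other non-superkey FD also has a prime right side, the schema is in 3NF.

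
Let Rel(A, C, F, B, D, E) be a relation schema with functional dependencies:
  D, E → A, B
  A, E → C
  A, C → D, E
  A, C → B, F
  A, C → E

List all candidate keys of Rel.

{A, C}, {A, E}, {D, E}

{A, C} is a candidate key since {A, C}⁺ = {A, B, C, D, E, F} covers every attribute.
{A, E} is a candidate key since {A, E}⁺ = {A, B, C, D, E, F} covers every attribute.
{D, E} is a candidate key since {D, E}⁺ = {A, B, C, D, E, F} covers every attribute.
These are minimal and exhaustive — every other superkey contains one of them.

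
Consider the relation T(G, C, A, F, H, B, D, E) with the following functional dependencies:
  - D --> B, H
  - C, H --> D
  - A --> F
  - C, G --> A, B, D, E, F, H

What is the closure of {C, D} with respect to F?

Start with {C, D}.
D --> B, H applies; add {B, H} → now {B, C, D, H}.
No further FD applies.

{B, C, D, H}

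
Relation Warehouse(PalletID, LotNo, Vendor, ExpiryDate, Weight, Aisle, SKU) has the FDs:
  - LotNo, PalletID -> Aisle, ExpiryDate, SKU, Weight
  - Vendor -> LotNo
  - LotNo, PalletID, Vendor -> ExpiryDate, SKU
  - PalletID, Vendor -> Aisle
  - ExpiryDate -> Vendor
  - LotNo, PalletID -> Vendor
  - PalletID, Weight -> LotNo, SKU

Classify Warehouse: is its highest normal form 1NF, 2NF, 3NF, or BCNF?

Candidate keys: {ExpiryDate, PalletID}, {LotNo, PalletID}, {PalletID, Vendor}, {PalletID, Weight}. Prime attributes: {ExpiryDate, LotNo, PalletID, Vendor, Weight}.
Vendor -> LotNo breaks BCNF: {Vendor}⁺ = {LotNo, Vendor}, so {Vendor} is not a superkey.
Its right-hand attributes {LotNo} are all prime, as are those of every other non-superkey FD — the relation is in 3NF.

3NF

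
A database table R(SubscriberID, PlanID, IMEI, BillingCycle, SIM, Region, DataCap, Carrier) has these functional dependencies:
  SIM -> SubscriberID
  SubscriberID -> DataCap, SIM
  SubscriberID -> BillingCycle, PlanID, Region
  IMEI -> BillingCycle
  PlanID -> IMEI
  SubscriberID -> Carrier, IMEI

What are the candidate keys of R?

{SIM}, {SubscriberID}

{SIM}⁺ = {BillingCycle, Carrier, DataCap, IMEI, PlanID, Region, SIM, SubscriberID}, which is every attribute, so {SIM} is a candidate key.
{SubscriberID}⁺ = {BillingCycle, Carrier, DataCap, IMEI, PlanID, Region, SIM, SubscriberID}, which is every attribute, so {SubscriberID} is a candidate key.
No proper subset of any of these is a key, and no other minimal superkey exists.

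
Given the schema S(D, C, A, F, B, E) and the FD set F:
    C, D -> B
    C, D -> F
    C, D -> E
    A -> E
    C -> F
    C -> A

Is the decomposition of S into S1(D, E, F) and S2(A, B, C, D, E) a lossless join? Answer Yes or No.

Common attributes: {D, E}; their closure is {D, E}.
S1 ⊄ {D, E} and S2 ⊄ {D, E}, so the split is lossy.

No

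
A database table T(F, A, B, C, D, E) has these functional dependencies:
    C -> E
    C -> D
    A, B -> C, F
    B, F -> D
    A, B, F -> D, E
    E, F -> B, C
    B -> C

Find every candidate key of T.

{A} never appears on the right of any FD, so every key must include it.
{A, B} is a candidate key since {A, B}⁺ = {A, B, C, D, E, F} covers every attribute.
{A, C, F} is a candidate key since {A, C, F}⁺ = {A, B, C, D, E, F} covers every attribute.
{A, E, F} is a candidate key since {A, E, F}⁺ = {A, B, C, D, E, F} covers every attribute.
No proper subset of any of these is a key, and no other minimal superkey exists.

{A, B}, {A, C, F}, {A, E, F}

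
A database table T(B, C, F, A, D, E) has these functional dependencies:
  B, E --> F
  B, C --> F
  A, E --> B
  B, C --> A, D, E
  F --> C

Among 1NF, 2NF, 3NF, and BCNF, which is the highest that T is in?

3NF

Candidate keys: {A, E}, {B, C}, {B, E}, {B, F}. Prime attributes: {A, B, C, E, F}.
For F --> C we have {F}⁺ = {C, F}; {F} is not a superkey, so BCNF fails.
Since {C} ⊆ prime attributes and every other non-superkey FD also has a prime right side, the schema is in 3NF.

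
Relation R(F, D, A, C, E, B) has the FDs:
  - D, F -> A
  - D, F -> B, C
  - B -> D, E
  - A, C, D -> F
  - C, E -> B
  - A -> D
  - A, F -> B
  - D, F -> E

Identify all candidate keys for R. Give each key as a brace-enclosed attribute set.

{A, C}, {A, F}, {B, F}, {C, E, F}, {D, F}

{A, C} is a candidate key since {A, C}⁺ = {A, B, C, D, E, F} covers every attribute.
{A, F} is a candidate key since {A, F}⁺ = {A, B, C, D, E, F} covers every attribute.
{B, F} is a candidate key since {B, F}⁺ = {A, B, C, D, E, F} covers every attribute.
{D, F} is a candidate key since {D, F}⁺ = {A, B, C, D, E, F} covers every attribute.
{C, E, F} is a candidate key since {C, E, F}⁺ = {A, B, C, D, E, F} covers every attribute.
These are minimal and exhaustive — every other superkey contains one of them.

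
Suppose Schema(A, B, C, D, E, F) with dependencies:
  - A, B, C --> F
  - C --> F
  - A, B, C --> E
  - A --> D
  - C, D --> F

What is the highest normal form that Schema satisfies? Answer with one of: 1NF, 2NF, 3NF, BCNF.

Candidate key: {A, B, C}. Prime attributes: {A, B, C}.
For C --> F we have {C}⁺ = {C, F}; {C} is not a superkey, so BCNF fails.
C --> F determines the non-prime attribute {F} from a non-superkey — 3NF is violated.
Since {A} ⊂ {A, B, C} and {A}⁺ ⊇ {D} with {D} non-prime, there is a partial dependency; 2NF fails.

1NF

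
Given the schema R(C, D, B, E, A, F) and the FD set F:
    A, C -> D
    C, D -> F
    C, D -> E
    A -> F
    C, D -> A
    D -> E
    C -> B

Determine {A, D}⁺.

Start with {A, D}.
A -> F applies; add {F} → now {A, D, F}.
D -> E applies; add {E} → now {A, D, E, F}.
No further FD applies.

{A, D, E, F}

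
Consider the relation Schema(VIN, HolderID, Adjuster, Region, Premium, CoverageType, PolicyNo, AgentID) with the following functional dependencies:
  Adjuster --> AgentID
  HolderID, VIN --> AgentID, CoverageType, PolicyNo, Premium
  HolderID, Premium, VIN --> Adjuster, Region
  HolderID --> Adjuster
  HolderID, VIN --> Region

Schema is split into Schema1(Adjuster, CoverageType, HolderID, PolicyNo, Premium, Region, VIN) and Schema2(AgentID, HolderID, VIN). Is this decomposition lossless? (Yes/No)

Yes

The shared attributes are {HolderID, VIN} and {HolderID, VIN}⁺ = {Adjuster, AgentID, CoverageType, HolderID, PolicyNo, Premium, Region, VIN}.
Schema1 is contained in that closure, so Schema1 ∩ Schema2 --> Schema1 holds and the join is lossless.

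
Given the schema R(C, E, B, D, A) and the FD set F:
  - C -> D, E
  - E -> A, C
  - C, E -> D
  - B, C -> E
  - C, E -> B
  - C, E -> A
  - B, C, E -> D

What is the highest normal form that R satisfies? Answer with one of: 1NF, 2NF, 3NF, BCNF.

Candidate keys: {C}, {E}. Prime attributes: {C, E}.
Every FD has a superkey on the left, so the relation is in BCNF.

BCNF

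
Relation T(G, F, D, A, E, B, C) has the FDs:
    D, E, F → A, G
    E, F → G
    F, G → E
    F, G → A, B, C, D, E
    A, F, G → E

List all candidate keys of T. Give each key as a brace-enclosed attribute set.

{F} never appears on the right of any FD, so every key must include it.
{E, F} is a candidate key since {E, F}⁺ = {A, B, C, D, E, F, G} covers every attribute.
{F, G} is a candidate key since {F, G}⁺ = {A, B, C, D, E, F, G} covers every attribute.
No proper subset of any of these is a key, and no other minimal superkey exists.

{E, F}, {F, G}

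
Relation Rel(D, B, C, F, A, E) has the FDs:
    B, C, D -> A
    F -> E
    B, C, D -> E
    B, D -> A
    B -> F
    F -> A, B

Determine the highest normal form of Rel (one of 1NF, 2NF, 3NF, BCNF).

1NF

Candidate keys: {B, C, D}, {C, D, F}. Prime attributes: {B, C, D, F}.
F -> E breaks BCNF: {F}⁺ = {A, B, E, F}, so {F} is not a superkey.
Because {E} is non-prime and the left side of F -> E is not a superkey, the relation is not in 3NF.
The proper key subset {B} of {B, C, D} determines non-prime {A, E}, so the relation is not even in 2NF.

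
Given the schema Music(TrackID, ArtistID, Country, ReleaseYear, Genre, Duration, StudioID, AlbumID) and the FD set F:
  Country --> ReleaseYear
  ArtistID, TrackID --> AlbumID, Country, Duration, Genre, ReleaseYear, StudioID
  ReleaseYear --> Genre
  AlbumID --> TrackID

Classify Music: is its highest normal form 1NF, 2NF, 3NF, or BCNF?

Candidate keys: {AlbumID, ArtistID}, {ArtistID, TrackID}. Prime attributes: {AlbumID, ArtistID, TrackID}.
Country --> ReleaseYear breaks BCNF: {Country}⁺ = {Country, Genre, ReleaseYear}, so {Country} is not a superkey.
Because {ReleaseYear} is non-prime and the left side of Country --> ReleaseYear is not a superkey, the relation is not in 3NF.
No proper subset of a key has a non-prime attribute in its closure, so there is no partial dependency; 2NF holds.

2NF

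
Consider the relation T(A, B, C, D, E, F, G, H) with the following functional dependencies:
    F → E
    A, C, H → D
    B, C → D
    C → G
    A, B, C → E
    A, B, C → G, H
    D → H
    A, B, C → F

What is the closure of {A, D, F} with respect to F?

{A, D, E, F, H}

Start with {A, D, F}.
F → E applies; add {E} → now {A, D, E, F}.
D → H applies; add {H} → now {A, D, E, F, H}.
No further FD applies.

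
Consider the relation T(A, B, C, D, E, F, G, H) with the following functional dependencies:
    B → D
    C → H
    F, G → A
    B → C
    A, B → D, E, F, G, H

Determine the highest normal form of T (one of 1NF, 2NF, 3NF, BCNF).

1NF

Candidate keys: {A, B}, {B, F, G}. Prime attributes: {A, B, F, G}.
B → D breaks BCNF: {B}⁺ = {B, C, D, H}, so {B} is not a superkey.
Because {D} is non-prime and the left side of B → D is not a superkey, the relation is not in 3NF.
Since {B} ⊂ {A, B} and {B}⁺ ⊇ {C, D, H} with {C, D, H} non-prime, there is a partial dependency; 2NF fails.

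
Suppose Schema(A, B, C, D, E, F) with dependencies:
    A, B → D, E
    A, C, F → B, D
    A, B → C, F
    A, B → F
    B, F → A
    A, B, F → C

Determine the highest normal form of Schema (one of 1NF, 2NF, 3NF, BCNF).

Candidate keys: {A, B}, {A, C, F}, {B, F}. Prime attributes: {A, B, C, F}.
The left-hand side of every FD is a superkey, so BCNF is satisfied.

BCNF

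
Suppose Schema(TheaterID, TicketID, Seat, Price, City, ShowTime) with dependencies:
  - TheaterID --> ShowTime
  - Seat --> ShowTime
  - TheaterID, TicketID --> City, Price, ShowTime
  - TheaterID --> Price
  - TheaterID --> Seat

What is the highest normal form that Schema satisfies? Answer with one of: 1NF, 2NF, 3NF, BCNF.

Candidate key: {TheaterID, TicketID}. Prime attributes: {TheaterID, TicketID}.
TheaterID --> ShowTime breaks BCNF: {TheaterID}⁺ = {Price, Seat, ShowTime, TheaterID}, so {TheaterID} is not a superkey.
TheaterID --> ShowTime determines the non-prime attribute {ShowTime} from a non-superkey — 3NF is violated.
Since {TheaterID} ⊂ {TheaterID, TicketID} and {TheaterID}⁺ ⊇ {Price, Seat, ShowTime} with {Price, Seat, ShowTime} non-prime, there is a partial dependency; 2NF fails.

1NF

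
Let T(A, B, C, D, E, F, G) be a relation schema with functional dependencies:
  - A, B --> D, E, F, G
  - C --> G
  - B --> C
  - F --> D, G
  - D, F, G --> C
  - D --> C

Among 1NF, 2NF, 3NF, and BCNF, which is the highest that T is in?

Candidate key: {A, B}. Prime attributes: {A, B}.
For C --> G we have {C}⁺ = {C, G}; {C} is not a superkey, so BCNF fails.
Because {G} is non-prime and the left side of C --> G is not a superkey, the relation is not in 3NF.
{B} is a proper subset of the key {A, B}, and {B}⁺ contains the non-prime attributes {C, G} — a partial dependency, so 2NF is violated.

1NF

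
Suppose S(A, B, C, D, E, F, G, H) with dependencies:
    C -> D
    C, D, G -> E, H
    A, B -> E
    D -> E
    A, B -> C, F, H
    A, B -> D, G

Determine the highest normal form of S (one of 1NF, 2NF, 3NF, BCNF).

2NF

Candidate key: {A, B}. Prime attributes: {A, B}.
C -> D: {C}⁺ = {C, D, E}, which is not all of the attributes, so the left side is not a superkey — BCNF is violated.
C -> D determines the non-prime attribute {D} from a non-superkey — 3NF is violated.
No non-prime attribute depends on a proper subset of any candidate key, so 2NF holds.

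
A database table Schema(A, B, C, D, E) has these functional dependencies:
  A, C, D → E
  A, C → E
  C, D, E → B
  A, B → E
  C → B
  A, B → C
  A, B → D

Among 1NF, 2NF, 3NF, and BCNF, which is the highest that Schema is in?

3NF

Candidate keys: {A, B}, {A, C}. Prime attributes: {A, B, C}.
C, D, E → B: {C, D, E}⁺ = {B, C, D, E}, which is not all of the attributes, so the left side is not a superkey — BCNF is violated.
Since {B} ⊆ prime attributes and every other non-superkey FD also has a prime right side, the schema is in 3NF.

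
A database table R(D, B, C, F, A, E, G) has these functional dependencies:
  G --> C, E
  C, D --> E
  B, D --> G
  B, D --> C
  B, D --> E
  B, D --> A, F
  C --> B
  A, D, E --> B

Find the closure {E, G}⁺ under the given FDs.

{B, C, E, G}

Start with {E, G}.
G --> C, E applies; add {C} → now {C, E, G}.
C --> B applies; add {B} → now {B, C, E, G}.
No further FD applies.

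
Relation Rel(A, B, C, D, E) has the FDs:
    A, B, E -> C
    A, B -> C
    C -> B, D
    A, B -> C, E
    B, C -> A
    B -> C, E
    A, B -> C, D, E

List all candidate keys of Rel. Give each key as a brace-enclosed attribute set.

{B}, {C}

{B} is a candidate key since {B}⁺ = {A, B, C, D, E} covers every attribute.
{C} is a candidate key since {C}⁺ = {A, B, C, D, E} covers every attribute.
No proper subset of any of these is a key, and no other minimal superkey exists.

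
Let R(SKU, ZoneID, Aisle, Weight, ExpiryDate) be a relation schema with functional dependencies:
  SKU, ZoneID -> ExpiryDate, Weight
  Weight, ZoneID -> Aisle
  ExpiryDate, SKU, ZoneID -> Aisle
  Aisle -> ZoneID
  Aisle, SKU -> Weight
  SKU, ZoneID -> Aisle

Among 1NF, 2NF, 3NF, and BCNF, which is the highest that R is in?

3NF

Candidate keys: {Aisle, SKU}, {SKU, ZoneID}. Prime attributes: {Aisle, SKU, ZoneID}.
Weight, ZoneID -> Aisle: {Weight, ZoneID}⁺ = {Aisle, Weight, ZoneID}, which is not all of the attributes, so the left side is not a superkey — BCNF is violated.
Its right-hand attributes {Aisle} are all prime, as are those of every other non-superkey FD — the relation is in 3NF.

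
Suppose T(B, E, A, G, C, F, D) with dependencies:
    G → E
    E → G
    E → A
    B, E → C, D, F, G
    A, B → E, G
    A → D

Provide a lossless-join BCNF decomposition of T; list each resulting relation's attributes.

{A, D}; {A, E, G}; {B, C, F, G}

Candidate keys of the original relation: {A, B}, {B, E}, {B, G}.
Within {A, B, C, D, E, F, G}: {G}⁺ ∩ {A, B, C, D, E, F, G} = {A, D, E, G}, not the whole set, so G → A, D, E violates BCNF; decompose into {A, D, E, G} and {B, C, F, G}.
Within {A, D, E, G}: {A}⁺ ∩ {A, D, E, G} = {A, D}, not the whole set, so A → D violates BCNF; decompose into {A, D} and {A, E, G}.
{A, D}: every determinant is a superkey — BCNF.
{A, E, G}: every determinant is a superkey — BCNF.
{B, C, F, G}: every determinant is a superkey — BCNF.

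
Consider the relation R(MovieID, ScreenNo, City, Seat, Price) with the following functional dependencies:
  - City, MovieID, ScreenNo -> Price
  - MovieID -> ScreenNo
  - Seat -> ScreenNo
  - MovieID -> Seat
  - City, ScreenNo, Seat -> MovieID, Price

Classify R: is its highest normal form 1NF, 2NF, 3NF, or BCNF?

1NF

Candidate keys: {City, MovieID}, {City, Seat}. Prime attributes: {City, MovieID, Seat}.
For MovieID -> ScreenNo we have {MovieID}⁺ = {MovieID, ScreenNo, Seat}; {MovieID} is not a superkey, so BCNF fails.
Because {ScreenNo} is non-prime and the left side of MovieID -> ScreenNo is not a superkey, the relation is not in 3NF.
{MovieID} is a proper subset of the key {City, MovieID}, and {MovieID}⁺ contains the non-prime attribute {ScreenNo} — a partial dependency, so 2NF is violated.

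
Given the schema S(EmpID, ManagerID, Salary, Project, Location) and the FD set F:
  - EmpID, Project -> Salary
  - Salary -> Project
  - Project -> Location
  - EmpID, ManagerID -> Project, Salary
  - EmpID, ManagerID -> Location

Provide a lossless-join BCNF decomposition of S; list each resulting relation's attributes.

{EmpID, ManagerID, Project}; {EmpID, Salary}; {Location, Project}; {Project, Salary}

Candidate key of the original relation: {EmpID, ManagerID}.
In {EmpID, Location, ManagerID, Project, Salary}, {EmpID, Project} is not a superkey ({EmpID, Project}⁺ restricted to this set is {EmpID, Location, Project, Salary}), so split on EmpID, Project -> Location, Salary into {EmpID, Location, Project, Salary} and {EmpID, ManagerID, Project}.
In {EmpID, Location, Project, Salary}, {Salary} is not a superkey ({Salary}⁺ restricted to this set is {Location, Project, Salary}), so split on Salary -> Location, Project into {Location, Project, Salary} and {EmpID, Salary}.
In {Location, Project, Salary}, {Project} is not a superkey ({Project}⁺ restricted to this set is {Location, Project}), so split on Project -> Location into {Location, Project} and {Project, Salary}.
{Location, Project}: every determinant is a superkey — BCNF.
{Project, Salary}: every determinant is a superkey — BCNF.
{EmpID, Salary}: every determinant is a superkey — BCNF.
{EmpID, ManagerID, Project}: every determinant is a superkey — BCNF.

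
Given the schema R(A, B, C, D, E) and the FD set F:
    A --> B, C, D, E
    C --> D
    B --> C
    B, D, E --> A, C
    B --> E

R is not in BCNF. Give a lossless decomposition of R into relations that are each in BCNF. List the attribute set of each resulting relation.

{A, B, C, E}; {C, D}

Candidate keys of the original relation: {A}, {B}.
In {A, B, C, D, E}, {C} is not a superkey ({C}⁺ restricted to this set is {C, D}), so split on C --> D into {C, D} and {A, B, C, E}.
{C, D}: every determinant is a superkey — BCNF.
{A, B, C, E}: every determinant is a superkey — BCNF.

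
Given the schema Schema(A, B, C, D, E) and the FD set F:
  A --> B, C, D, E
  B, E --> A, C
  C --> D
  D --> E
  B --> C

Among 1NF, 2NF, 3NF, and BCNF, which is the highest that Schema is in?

Candidate keys: {A}, {B}. Prime attributes: {A, B}.
C --> D: {C}⁺ = {C, D, E}, which is not all of the attributes, so the left side is not a superkey — BCNF is violated.
Because {D} is non-prime and the left side of C --> D is not a superkey, the relation is not in 3NF.
All keys have size 1, which rules out partial dependencies — 2NF is satisfied.

2NF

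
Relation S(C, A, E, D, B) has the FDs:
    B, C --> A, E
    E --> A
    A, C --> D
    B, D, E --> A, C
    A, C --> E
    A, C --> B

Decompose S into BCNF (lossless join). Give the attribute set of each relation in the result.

Candidate keys of the original relation: {A, C}, {B, C}, {B, D, E}, {C, E}.
In {A, B, C, D, E}, {E} is not a superkey ({E}⁺ restricted to this set is {A, E}), so split on E --> A into {A, E} and {B, C, D, E}.
{A, E} has no BCNF violation.
{B, C, D, E} has no BCNF violation.

{A, E}; {B, C, D, E}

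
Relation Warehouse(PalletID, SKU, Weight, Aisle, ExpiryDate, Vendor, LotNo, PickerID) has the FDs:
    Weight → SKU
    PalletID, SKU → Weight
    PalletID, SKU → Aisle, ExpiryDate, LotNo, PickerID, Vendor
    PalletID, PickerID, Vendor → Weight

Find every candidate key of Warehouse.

{PalletID, PickerID, Vendor}, {PalletID, SKU}, {PalletID, Weight}

No FD produces {PalletID}, so it must be in every candidate key.
Closure of {PalletID, SKU} is {Aisle, ExpiryDate, LotNo, PalletID, PickerID, SKU, Vendor, Weight}, the whole schema; {PalletID, SKU} is a candidate key.
Closure of {PalletID, Weight} is {Aisle, ExpiryDate, LotNo, PalletID, PickerID, SKU, Vendor, Weight}, the whole schema; {PalletID, Weight} is a candidate key.
Closure of {PalletID, PickerID, Vendor} is {Aisle, ExpiryDate, LotNo, PalletID, PickerID, SKU, Vendor, Weight}, the whole schema; {PalletID, PickerID, Vendor} is a candidate key.
Any other superkey properly contains one of these, so there are no further candidate keys.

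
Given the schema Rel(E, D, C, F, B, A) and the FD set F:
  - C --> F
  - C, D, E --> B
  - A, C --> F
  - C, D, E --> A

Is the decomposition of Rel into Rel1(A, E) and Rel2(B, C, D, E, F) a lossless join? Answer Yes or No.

No

The shared attributes are {E} and {E}⁺ = {E}.
The closure covers neither Rel1 nor Rel2 entirely; the join is not lossless.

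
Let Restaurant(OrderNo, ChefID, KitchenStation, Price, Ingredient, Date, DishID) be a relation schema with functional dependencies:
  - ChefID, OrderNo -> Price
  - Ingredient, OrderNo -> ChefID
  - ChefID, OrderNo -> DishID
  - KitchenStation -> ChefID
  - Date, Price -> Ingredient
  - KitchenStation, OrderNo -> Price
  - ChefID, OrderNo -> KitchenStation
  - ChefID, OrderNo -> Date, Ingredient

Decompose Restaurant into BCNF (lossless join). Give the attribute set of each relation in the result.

Candidate keys of the original relation: {ChefID, OrderNo}, {Date, OrderNo, Price}, {Ingredient, OrderNo}, {KitchenStation, OrderNo}.
Within {ChefID, Date, DishID, Ingredient, KitchenStation, OrderNo, Price}: {KitchenStation}⁺ ∩ {ChefID, Date, DishID, Ingredient, KitchenStation, OrderNo, Price} = {ChefID, KitchenStation}, not the whole set, so KitchenStation -> ChefID violates BCNF; decompose into {ChefID, KitchenStation} and {Date, DishID, Ingredient, KitchenStation, OrderNo, Price}.
{ChefID, KitchenStation} is in BCNF.
Within {Date, DishID, Ingredient, KitchenStation, OrderNo, Price}: {Date, Price}⁺ ∩ {Date, DishID, Ingredient, KitchenStation, OrderNo, Price} = {Date, Ingredient, Price}, not the whole set, so Date, Price -> Ingredient violates BCNF; decompose into {Date, Ingredient, Price} and {Date, DishID, KitchenStation, OrderNo, Price}.
{Date, Ingredient, Price} is in BCNF.
{Date, DishID, KitchenStation, OrderNo, Price} is in BCNF.

{ChefID, KitchenStation}; {Date, DishID, KitchenStation, OrderNo, Price}; {Date, Ingredient, Price}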